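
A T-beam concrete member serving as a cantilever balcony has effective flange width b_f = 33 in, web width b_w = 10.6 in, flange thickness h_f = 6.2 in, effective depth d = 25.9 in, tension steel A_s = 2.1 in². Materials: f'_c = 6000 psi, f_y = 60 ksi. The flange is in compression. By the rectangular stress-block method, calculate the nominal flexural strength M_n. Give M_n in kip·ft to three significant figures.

Tension: T = A_s f_y = 2.1 × 60 = 126 kips.
Try a within the flange: a = T/(0.85 f'_c b_f) = 126/(0.85 × 6 × 33) = 0.749 in.
Since a = 0.749 ≤ h_f = 6.2 in, the stress block lies entirely in the flange; analyse as a rectangular beam of width b_f.
M_n = T(d − a/2) = 126 × (25.9 − 0.3745) = 3216.2 kip·in.
M_n = 3216.2/12 = 268.02 kip·ft.

M_n ≈ 268 kip·ft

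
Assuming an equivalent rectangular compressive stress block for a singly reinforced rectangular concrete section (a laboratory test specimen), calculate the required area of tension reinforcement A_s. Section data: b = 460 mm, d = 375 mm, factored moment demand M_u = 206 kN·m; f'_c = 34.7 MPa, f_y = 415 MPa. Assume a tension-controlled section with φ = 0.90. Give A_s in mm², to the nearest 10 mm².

M_n = M_u/φ = 206/0.90 = 228.889 kN·m.
With M_n = 0.85 f'_c a b (d − a/2), solve the quadratic for a:
a = d − √(d² − 2M_n/(0.85 f'_c b)) = 375 − √(375² − 2 × 228.889×10⁶/(0.85 × 34.7 × 460)) = 48.07 mm.
A_s = 0.85 f'_c a b / f_y = 0.85 × 34.7 × 48.07 × 460 / 415 = 1571.6 mm².

A_s ≈ 1570 mm²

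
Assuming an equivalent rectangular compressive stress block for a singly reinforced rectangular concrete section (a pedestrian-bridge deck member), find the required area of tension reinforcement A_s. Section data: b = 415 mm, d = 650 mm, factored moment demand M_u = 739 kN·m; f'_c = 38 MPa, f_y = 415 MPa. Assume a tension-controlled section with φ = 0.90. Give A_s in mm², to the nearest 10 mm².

M_n = M_u/φ = 739/0.90 = 821.111 kN·m.
With M_n = 0.85 f'_c a b (d − a/2), solve the quadratic for a:
a = d − √(d² − 2M_n/(0.85 f'_c b)) = 650 − √(650² − 2 × 821.111×10⁶/(0.85 × 38 × 415)) = 102.29 mm.
A_s = 0.85 f'_c a b / f_y = 0.85 × 38 × 102.29 × 415 / 415 = 3304.0 mm².

A_s ≈ 3300 mm²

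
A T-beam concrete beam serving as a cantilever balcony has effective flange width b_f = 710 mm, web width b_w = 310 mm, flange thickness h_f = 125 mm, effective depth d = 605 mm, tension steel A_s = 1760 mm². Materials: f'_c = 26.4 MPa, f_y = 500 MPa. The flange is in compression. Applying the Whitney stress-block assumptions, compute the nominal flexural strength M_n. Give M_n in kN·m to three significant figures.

M_n ≈ 508 kN·m

Tension: T = A_s f_y = 1760 × 500 = 880000 N.
Try a within the flange: a = T/(0.85 f'_c b_f) = 880000/(0.85 × 26.4 × 710) = 55.23 mm.
Since a = 55.23 ≤ h_f = 125 mm, the stress block lies entirely in the flange; analyse as a rectangular beam of width b_f.
M_n = T(d − a/2) = 880000 × (605 − 27.615) = 508.10 × 10⁶ N·mm.
M_n = 508.10 kN·m.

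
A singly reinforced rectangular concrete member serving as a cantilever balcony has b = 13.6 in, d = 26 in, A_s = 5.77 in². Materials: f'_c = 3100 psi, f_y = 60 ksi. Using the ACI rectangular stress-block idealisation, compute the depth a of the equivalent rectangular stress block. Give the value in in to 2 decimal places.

a ≈ 9.66 in

T = A_s f_y = 5.77 × 60 = 346.2 kips.
a = T/(0.85 f'_c b) = 346.2/(0.85 × 3.1 × 13.6) = 9.66 in.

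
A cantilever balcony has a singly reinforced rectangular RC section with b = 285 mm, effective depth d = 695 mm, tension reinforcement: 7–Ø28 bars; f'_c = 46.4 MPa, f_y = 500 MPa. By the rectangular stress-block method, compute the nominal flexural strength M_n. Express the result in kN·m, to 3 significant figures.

A_s = 7 × 616 = 4312 mm².
T = A_s f_y = 4312 × 500 = 2156000 N = 2156 kN.
From C = T: a = T/(0.85 f'_c b) = 2156000/(0.85 × 46.4 × 285) = 191.81 mm.
M_n = T(d − a/2) = 2156 kN × (695 − 95.905) mm = 1291.65 kN·m.

M_n ≈ 1290 kN·m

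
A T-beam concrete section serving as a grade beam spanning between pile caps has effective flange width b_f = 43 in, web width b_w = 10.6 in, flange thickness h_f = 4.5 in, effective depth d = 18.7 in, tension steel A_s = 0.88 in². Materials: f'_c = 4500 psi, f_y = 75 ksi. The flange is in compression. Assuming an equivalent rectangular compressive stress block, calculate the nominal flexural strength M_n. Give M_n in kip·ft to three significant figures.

M_n ≈ 102 kip·ft

Tension: T = A_s f_y = 0.88 × 75 = 66 kips.
Try a within the flange: a = T/(0.85 f'_c b_f) = 66/(0.85 × 4.5 × 43) = 0.401 in.
Since a = 0.401 ≤ h_f = 4.5 in, the stress block lies entirely in the flange; analyse as a rectangular beam of width b_f.
M_n = T(d − a/2) = 66 × (18.7 − 0.2005) = 1221.0 kip·in.
M_n = 1221.0/12 = 101.75 kip·ft.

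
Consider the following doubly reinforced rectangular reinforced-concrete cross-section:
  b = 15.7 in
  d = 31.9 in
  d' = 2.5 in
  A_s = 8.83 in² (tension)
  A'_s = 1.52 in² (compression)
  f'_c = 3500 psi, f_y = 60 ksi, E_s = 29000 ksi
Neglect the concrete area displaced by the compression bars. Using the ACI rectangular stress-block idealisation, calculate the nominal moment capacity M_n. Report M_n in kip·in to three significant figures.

Assume both steels yield.
a = (A_s − A'_s) f_y/(0.85 f'_c b) = (8.83 − 1.52) × 60/(0.85 × 3.5 × 15.7) = 9.390 in.
c = a/β₁ = 9.390/0.85 = 11.047 in; ε'_s = 0.003(c − d')/c = 0.0023 ≥ ε_y = 0.0021, so the compression steel yields.
M_n = (A_s − A'_s) f_y (d − a/2) + A'_s f_y (d − d') = 438.6 × (31.9 − 4.695) + 91.2 × (31.9 − 2.5) = 11932.1 + 2681.3 = 14613.4 kip·in.

M_n ≈ 14600 kip·in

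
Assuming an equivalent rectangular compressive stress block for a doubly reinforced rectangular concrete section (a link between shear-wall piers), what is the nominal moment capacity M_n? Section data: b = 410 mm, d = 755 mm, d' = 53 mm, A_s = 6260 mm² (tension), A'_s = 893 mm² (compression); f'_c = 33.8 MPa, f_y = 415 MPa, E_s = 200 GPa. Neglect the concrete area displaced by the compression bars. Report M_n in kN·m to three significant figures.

M_n ≈ 1730 kN·m

Assume both tension and compression steel yield.
Net tension couple steel: A_s − A'_s = 5367 mm².
a = (A_s − A'_s) f_y / (0.85 f'_c b) = 2227305/(0.85 × 33.8 × 410) = 189.09 mm.
c = a/β₁ = 189.09/0.809 = 233.73 mm; ε'_s = 0.003(c − d')/c = 0.0023 ≥ f_y/E_s = 0.0021, so compression steel does yield.
M_n = (A_s − A'_s) f_y (d − a/2) + A'_s f_y (d − d') = [2227305 × (755 − 94.545) + 370595 × (755 − 53)] × 10⁻⁶ = 1471.03 + 260.16 = 1731.19 kN·m.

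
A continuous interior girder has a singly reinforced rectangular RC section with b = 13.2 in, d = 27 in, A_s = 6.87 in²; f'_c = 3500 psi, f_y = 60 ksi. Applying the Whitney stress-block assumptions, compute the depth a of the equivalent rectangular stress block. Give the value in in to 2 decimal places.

T = A_s f_y = 6.87 × 60 = 412.2 kips.
a = T/(0.85 f'_c b) = 412.2/(0.85 × 3.5 × 13.2) = 10.50 in.

a ≈ 10.50 in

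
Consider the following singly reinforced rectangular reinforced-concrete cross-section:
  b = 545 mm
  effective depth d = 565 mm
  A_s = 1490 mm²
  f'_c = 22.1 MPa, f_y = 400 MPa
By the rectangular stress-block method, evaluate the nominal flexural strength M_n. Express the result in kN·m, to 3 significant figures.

T = A_s f_y = 1490 × 400 = 596000 N = 596 kN.
From C = T: a = T/(0.85 f'_c b) = 596000/(0.85 × 22.1 × 545) = 58.22 mm.
M_n = T(d − a/2) = 596 kN × (565 − 29.11) mm = 319.39 kN·m.

M_n ≈ 319 kN·m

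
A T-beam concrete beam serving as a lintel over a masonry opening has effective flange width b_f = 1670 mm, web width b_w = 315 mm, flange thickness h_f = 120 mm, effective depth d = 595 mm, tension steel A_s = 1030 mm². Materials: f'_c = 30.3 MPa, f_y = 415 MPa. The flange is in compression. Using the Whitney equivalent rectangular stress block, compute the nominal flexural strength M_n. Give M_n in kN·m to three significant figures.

Tension: T = A_s f_y = 1030 × 415 = 427450 N.
Try a within the flange: a = T/(0.85 f'_c b_f) = 427450/(0.85 × 30.3 × 1670) = 9.94 mm.
Since a = 9.94 ≤ h_f = 120 mm, the stress block lies entirely in the flange; analyse as a rectangular beam of width b_f.
M_n = T(d − a/2) = 427450 × (595 − 4.97) = 252.21 × 10⁶ N·mm.
M_n = 252.21 kN·m.

M_n ≈ 252 kN·m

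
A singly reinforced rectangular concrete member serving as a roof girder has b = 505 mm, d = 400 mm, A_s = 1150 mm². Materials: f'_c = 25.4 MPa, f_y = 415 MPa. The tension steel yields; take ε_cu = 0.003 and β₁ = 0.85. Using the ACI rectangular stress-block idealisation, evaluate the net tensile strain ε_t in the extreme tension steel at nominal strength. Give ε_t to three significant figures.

ε_t ≈ 0.0203

a = A_s f_y/(0.85 f'_c b) = 43.77 mm.
β₁ = 0.85, so c = a/β₁ = 43.77/0.85 = 51.49 mm.
From the linear strain diagram with ε_cu = 0.003: ε_t = 0.003 (d − c)/c = 0.003 × (400 − 51.49)/51.49 = 0.0203.
Since ε_t ≥ 0.005, the section is tension-controlled.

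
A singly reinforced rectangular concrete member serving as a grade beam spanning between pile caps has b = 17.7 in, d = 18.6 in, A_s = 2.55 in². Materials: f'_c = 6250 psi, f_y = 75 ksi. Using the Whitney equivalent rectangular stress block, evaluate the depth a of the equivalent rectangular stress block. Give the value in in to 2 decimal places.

T = A_s f_y = 2.55 × 75 = 191.25 kips.
a = T/(0.85 f'_c b) = 191.25/(0.85 × 6.25 × 17.7) = 2.03 in.

a ≈ 2.03 in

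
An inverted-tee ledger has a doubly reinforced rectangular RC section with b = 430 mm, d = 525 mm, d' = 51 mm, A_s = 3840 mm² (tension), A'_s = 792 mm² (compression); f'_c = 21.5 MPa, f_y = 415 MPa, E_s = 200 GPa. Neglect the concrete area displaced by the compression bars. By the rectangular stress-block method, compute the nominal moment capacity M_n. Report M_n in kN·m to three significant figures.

Assume both tension and compression steel yield.
Net tension couple steel: A_s − A'_s = 3048 mm².
a = (A_s − A'_s) f_y / (0.85 f'_c b) = 1264920/(0.85 × 21.5 × 430) = 160.97 mm.
c = a/β₁ = 160.97/0.85 = 189.38 mm; ε'_s = 0.003(c − d')/c = 0.0022 ≥ f_y/E_s = 0.0021, so compression steel does yield.
M_n = (A_s − A'_s) f_y (d − a/2) + A'_s f_y (d − d') = [1264920 × (525 − 80.485) + 328680 × (525 − 51)] × 10⁻⁶ = 562.28 + 155.79 = 718.07 kN·m.

M_n ≈ 718 kN·m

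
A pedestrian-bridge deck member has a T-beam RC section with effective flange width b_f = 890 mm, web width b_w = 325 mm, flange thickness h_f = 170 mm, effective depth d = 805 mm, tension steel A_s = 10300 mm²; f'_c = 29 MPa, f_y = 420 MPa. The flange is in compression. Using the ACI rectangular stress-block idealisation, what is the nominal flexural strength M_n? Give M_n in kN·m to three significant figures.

M_n ≈ 3040 kN·m

Tension: T = A_s f_y = 10300 × 420 = 4326000 N.
Try a within the flange: a = T/(0.85 f'_c b_f) = 4326000/(0.85 × 29 × 890) = 197.19 mm.
a = 197.19 > h_f = 170 mm: the block extends into the web. Split into flange-overhang and web parts.
C_f = 0.85 f'_c (b_f − b_w) h_f = 0.85 × 29 × (890 − 325) × 170 = 2367633 N.
Remaining web compression depth: a_w = (T − C_f)/(0.85 f'_c b_w) = (4326000 − 2367633)/(0.85 × 29 × 325) = 244.45 mm.
M_n = C_f(d − h_f/2) + (T − C_f)(d − a_w/2) = 2367633 × (805 − 85) + 1958367 × (805 − 122.225) = 1704.70 + 1337.12 = 3041.82 × 10⁶ N·mm.
M_n = 3041.82 kN·m.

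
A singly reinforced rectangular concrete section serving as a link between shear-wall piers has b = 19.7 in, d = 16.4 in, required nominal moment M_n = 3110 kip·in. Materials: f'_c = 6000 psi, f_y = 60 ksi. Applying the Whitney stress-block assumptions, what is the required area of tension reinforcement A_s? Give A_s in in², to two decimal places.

From M_n = 0.85 f'_c a b (d − a/2):
a = d − √(d² − 2M_n/(0.85 f'_c b)) = 16.4 − √(16.4² − 2 × 3110/(0.85 × 6 × 19.7)) = 2.011 in.
A_s = 0.85 f'_c a b / f_y = 0.85 × 6 × 2.011 × 19.7 / 60 = 3.367 in².

A_s ≈ 3.37 in²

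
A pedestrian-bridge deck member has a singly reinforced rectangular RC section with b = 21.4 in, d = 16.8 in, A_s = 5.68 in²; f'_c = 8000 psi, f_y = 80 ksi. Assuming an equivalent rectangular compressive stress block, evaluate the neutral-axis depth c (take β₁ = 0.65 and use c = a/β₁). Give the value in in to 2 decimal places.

c ≈ 4.80 in

T = A_s f_y = 5.68 × 80 = 454.4 kips.
a = T/(0.85 f'_c b) = 454.4/(0.85 × 8 × 21.4) = 3.1226 in.
With β₁ = 0.65, c = a/β₁ = 3.1226/0.65 = 4.80 in.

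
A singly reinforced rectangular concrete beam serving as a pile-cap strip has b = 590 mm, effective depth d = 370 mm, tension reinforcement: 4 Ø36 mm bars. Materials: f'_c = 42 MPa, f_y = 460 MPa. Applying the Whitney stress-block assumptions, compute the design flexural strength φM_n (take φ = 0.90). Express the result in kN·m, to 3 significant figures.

φM_n ≈ 549 kN·m

A_s = 4 × 1018 = 4072 mm².
T = A_s f_y = 4072 × 460 = 1873120 N = 1873.12 kN.
From C = T: a = T/(0.85 f'_c b) = 1873120/(0.85 × 42 × 590) = 88.93 mm.
M_n = T(d − a/2) = 1873.12 kN × (370 − 44.465) mm = 609.77 kN·m.
φM_n = 0.90 × 609.77 = 548.79 kN·m.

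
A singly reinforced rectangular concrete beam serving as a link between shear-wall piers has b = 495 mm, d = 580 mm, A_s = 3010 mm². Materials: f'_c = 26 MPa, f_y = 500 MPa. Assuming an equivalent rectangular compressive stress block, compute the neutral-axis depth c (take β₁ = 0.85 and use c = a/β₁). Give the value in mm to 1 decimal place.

T = A_s f_y = 3010 × 500 = 1505000 N = 1505 kN.
Setting C = 0.85 f'_c a b equal to T: a = 1505000/(0.85 × 26 × 495) = 137.575 mm.
With β₁ = 0.85, c = a/β₁ = 137.575/0.85 = 161.9 mm.

c ≈ 161.9 mm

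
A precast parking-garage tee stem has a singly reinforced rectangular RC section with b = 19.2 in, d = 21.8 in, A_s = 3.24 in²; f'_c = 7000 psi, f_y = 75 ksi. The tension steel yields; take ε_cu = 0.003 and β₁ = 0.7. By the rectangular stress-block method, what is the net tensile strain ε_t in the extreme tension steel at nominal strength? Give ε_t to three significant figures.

ε_t ≈ 0.0185

a = A_s f_y/(0.85 f'_c b) = 2.127 in.
β₁ = 0.7, so c = a/β₁ = 2.127/0.7 = 3.039 in.
From the linear strain diagram with ε_cu = 0.003: ε_t = 0.003 (d − c)/c = 0.003 × (21.8 − 3.039)/3.039 = 0.0185.
Since ε_t ≥ 0.005, the section is tension-controlled.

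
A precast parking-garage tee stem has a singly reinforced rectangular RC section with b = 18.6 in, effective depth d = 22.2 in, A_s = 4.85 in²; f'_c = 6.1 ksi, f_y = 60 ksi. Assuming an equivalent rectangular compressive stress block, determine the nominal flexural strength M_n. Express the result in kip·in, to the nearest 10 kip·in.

T = A_s f_y = 4.85 × 60 = 291 kips.
a = T/(0.85 f'_c b) = 291/(0.85 × 6.1 × 18.6) = 3.017 in.
M_n = T(d − a/2) = 291 × (22.2 − 1.5085) = 6021.2 kip·in.

M_n ≈ 6020 kip·in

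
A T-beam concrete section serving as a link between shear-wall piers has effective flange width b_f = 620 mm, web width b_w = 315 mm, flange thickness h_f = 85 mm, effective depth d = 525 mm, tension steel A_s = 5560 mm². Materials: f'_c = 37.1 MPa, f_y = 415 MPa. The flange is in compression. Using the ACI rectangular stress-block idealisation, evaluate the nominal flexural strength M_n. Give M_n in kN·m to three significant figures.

M_n ≈ 1060 kN·m

Tension: T = A_s f_y = 5560 × 415 = 2307400 N.
Try a within the flange: a = T/(0.85 f'_c b_f) = 2307400/(0.85 × 37.1 × 620) = 118.02 mm.
a = 118.02 > h_f = 85 mm: the block extends into the web. Split into flange-overhang and web parts.
C_f = 0.85 f'_c (b_f − b_w) h_f = 0.85 × 37.1 × (620 − 315) × 85 = 817545 N.
Remaining web compression depth: a_w = (T − C_f)/(0.85 f'_c b_w) = (2307400 − 817545)/(0.85 × 37.1 × 315) = 149.98 mm.
M_n = C_f(d − h_f/2) + (T − C_f)(d − a_w/2) = 817545 × (525 − 42.5) + 1489855 × (525 − 74.99) = 394.47 + 670.45 = 1064.92 × 10⁶ N·mm.
M_n = 1064.92 kN·m.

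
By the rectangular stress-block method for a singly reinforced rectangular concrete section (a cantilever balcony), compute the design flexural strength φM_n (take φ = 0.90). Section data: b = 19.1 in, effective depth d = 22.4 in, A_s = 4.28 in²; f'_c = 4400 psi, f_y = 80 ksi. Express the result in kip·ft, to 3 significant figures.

T = A_s f_y = 4.28 × 80 = 342.4 kips.
a = T/(0.85 f'_c b) = 342.4/(0.85 × 4.4 × 19.1) = 4.793 in.
M_n = T(d − a/2) = 342.4 × (22.4 − 2.3965) = 6849.2 kip·in = 6849.2/12 = 570.77 kip·ft.
φM_n = 0.90 × 570.77 = 513.69 kip·ft.

φM_n ≈ 514 kip·ft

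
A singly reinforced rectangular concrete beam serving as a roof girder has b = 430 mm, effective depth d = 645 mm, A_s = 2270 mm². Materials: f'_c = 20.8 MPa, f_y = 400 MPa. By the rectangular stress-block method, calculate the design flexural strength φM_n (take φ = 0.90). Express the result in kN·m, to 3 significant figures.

φM_n ≈ 478 kN·m

T = A_s f_y = 2270 × 400 = 908000 N = 908 kN.
From C = T: a = T/(0.85 f'_c b) = 908000/(0.85 × 20.8 × 430) = 119.44 mm.
M_n = T(d − a/2) = 908 kN × (645 − 59.72) mm = 531.43 kN·m.
φM_n = 0.90 × 531.43 = 478.29 kN·m.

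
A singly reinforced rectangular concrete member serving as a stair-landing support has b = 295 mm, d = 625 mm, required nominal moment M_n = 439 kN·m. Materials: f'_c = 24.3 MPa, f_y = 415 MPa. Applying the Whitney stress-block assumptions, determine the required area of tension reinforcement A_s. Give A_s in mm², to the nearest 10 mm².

A_s ≈ 1890 mm²

With M_n = 0.85 f'_c a b (d − a/2), solve the quadratic for a:
a = d − √(d² − 2M_n/(0.85 f'_c b)) = 625 − √(625² − 2 × 439×10⁶/(0.85 × 24.3 × 295)) = 128.48 mm.
A_s = 0.85 f'_c a b / f_y = 0.85 × 24.3 × 128.48 × 295 / 415 = 1886.4 mm².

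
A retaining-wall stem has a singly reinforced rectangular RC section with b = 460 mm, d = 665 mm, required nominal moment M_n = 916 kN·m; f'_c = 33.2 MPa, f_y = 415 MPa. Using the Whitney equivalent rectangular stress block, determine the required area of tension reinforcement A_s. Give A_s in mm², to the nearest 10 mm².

With M_n = 0.85 f'_c a b (d − a/2), solve the quadratic for a:
a = d − √(d² − 2M_n/(0.85 f'_c b)) = 665 − √(665² − 2 × 916×10⁶/(0.85 × 33.2 × 460)) = 116.28 mm.
A_s = 0.85 f'_c a b / f_y = 0.85 × 33.2 × 116.28 × 460 / 415 = 3637.2 mm².

A_s ≈ 3640 mm²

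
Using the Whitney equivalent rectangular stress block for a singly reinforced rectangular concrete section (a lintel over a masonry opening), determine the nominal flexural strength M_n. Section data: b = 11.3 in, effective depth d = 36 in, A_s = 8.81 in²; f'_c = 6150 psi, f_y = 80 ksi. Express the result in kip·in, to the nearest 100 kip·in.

T = A_s f_y = 8.81 × 80 = 704.8 kips.
a = T/(0.85 f'_c b) = 704.8/(0.85 × 6.15 × 11.3) = 11.931 in.
M_n = T(d − a/2) = 704.8 × (36 − 5.9655) = 21168.3 kip·in.

M_n ≈ 21200 kip·in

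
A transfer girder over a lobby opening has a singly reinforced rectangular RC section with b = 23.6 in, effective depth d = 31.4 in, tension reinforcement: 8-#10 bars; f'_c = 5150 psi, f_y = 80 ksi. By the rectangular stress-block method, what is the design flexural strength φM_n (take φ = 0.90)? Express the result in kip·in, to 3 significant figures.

φM_n ≈ 20100 kip·in

A_s = 8 × 1.27 = 10.16 in².
T = A_s f_y = 10.16 × 80 = 812.8 kips.
a = T/(0.85 f'_c b) = 812.8/(0.85 × 5.15 × 23.6) = 7.868 in.
M_n = T(d − a/2) = 812.8 × (31.4 − 3.934) = 22324.4 kip·in.
φM_n = 0.90 × 22324.4 = 20092.0 kip·in.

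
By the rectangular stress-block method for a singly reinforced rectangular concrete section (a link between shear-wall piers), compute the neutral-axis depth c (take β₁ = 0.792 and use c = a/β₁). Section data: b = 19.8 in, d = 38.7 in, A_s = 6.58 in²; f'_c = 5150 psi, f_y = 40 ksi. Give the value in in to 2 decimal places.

T = A_s f_y = 6.58 × 40 = 263.2 kips.
a = T/(0.85 f'_c b) = 263.2/(0.85 × 5.15 × 19.8) = 3.0366 in.
With β₁ = 0.792, c = a/β₁ = 3.0366/0.792 = 3.83 in.

c ≈ 3.83 in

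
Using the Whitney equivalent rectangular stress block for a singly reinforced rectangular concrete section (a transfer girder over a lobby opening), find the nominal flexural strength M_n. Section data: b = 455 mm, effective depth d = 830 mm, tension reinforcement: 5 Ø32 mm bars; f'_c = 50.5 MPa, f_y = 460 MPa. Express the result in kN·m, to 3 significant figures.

A_s = 5 × 804 = 4020 mm².
T = A_s f_y = 4020 × 460 = 1849200 N = 1849.2 kN.
From C = T: a = T/(0.85 f'_c b) = 1849200/(0.85 × 50.5 × 455) = 94.68 mm.
M_n = T(d − a/2) = 1849.2 kN × (830 − 47.34) mm = 1447.29 kN·m.

M_n ≈ 1450 kN·m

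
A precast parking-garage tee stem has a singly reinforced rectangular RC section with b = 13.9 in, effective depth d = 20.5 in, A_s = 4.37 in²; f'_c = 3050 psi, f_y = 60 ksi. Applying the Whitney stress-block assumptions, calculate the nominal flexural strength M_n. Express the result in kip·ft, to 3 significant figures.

M_n ≈ 368 kip·ft

T = A_s f_y = 4.37 × 60 = 262.2 kips.
a = T/(0.85 f'_c b) = 262.2/(0.85 × 3.05 × 13.9) = 7.276 in.
M_n = T(d − a/2) = 262.2 × (20.5 − 3.638) = 4421.2 kip·in = 4421.2/12 = 368.43 kip·ft.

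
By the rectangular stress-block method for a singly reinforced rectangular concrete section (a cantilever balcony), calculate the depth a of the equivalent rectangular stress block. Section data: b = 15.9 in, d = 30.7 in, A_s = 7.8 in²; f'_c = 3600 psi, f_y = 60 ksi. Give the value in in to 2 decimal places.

T = A_s f_y = 7.8 × 60 = 468 kips.
a = T/(0.85 f'_c b) = 468/(0.85 × 3.6 × 15.9) = 9.62 in.

a ≈ 9.62 in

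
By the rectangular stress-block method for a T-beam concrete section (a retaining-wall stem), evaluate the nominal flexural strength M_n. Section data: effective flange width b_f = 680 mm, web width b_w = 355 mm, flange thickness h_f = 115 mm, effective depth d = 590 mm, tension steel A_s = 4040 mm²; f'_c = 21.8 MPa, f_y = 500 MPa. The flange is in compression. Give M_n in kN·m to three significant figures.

M_n ≈ 1020 kN·m

Tension: T = A_s f_y = 4040 × 500 = 2020000 N.
Try a within the flange: a = T/(0.85 f'_c b_f) = 2020000/(0.85 × 21.8 × 680) = 160.31 mm.
a = 160.31 > h_f = 115 mm: the block extends into the web. Split into flange-overhang and web parts.
C_f = 0.85 f'_c (b_f − b_w) h_f = 0.85 × 21.8 × (680 − 355) × 115 = 692559 N.
Remaining web compression depth: a_w = (T − C_f)/(0.85 f'_c b_w) = (2020000 − 692559)/(0.85 × 21.8 × 355) = 201.80 mm.
M_n = C_f(d − h_f/2) + (T − C_f)(d − a_w/2) = 692559 × (590 − 57.5) + 1327441 × (590 − 100.9) = 368.79 + 649.25 = 1018.04 × 10⁶ N·mm.
M_n = 1018.04 kN·m.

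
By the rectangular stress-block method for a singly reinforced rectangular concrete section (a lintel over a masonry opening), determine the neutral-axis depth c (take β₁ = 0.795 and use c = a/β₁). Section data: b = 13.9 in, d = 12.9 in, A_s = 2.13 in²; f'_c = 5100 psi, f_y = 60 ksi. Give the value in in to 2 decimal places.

c ≈ 2.67 in

T = A_s f_y = 2.13 × 60 = 127.8 kips.
a = T/(0.85 f'_c b) = 127.8/(0.85 × 5.1 × 13.9) = 2.1209 in.
With β₁ = 0.795, c = a/β₁ = 2.1209/0.795 = 2.67 in.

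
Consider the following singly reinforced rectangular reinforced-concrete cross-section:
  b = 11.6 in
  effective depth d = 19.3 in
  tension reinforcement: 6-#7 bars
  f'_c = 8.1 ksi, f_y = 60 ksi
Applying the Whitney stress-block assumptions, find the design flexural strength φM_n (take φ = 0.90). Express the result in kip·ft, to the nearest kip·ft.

φM_n ≈ 291 kip·ft

A_s = 6 × 0.6 = 3.6 in².
T = A_s f_y = 3.6 × 60 = 216 kips.
a = T/(0.85 f'_c b) = 216/(0.85 × 8.1 × 11.6) = 2.705 in.
M_n = T(d − a/2) = 216 × (19.3 − 1.3525) = 3876.7 kip·in = 3876.7/12 = 323.06 kip·ft.
φM_n = 0.90 × 323.06 = 290.75 kip·ft.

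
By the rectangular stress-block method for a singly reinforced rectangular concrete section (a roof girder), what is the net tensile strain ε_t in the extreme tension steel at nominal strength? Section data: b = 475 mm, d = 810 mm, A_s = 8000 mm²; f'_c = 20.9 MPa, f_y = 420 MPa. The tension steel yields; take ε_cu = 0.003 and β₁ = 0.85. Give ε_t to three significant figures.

ε_t ≈ 0.00219

a = A_s f_y/(0.85 f'_c b) = 398.18 mm.
β₁ = 0.85, so c = a/β₁ = 398.18/0.85 = 468.45 mm.
From the linear strain diagram with ε_cu = 0.003: ε_t = 0.003 (d − c)/c = 0.003 × (810 − 468.45)/468.45 = 0.00219.
ε_t < 0.004 — the section is over-reinforced for flexure under ACI limits.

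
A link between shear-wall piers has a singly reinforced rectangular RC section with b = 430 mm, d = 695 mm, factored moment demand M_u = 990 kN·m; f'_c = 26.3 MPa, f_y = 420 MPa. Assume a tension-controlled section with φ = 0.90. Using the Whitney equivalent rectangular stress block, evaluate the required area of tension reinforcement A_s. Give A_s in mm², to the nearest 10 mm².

M_n = M_u/φ = 990/0.90 = 1100 kN·m.
With M_n = 0.85 f'_c a b (d − a/2), solve the quadratic for a:
a = d − √(d² − 2M_n/(0.85 f'_c b)) = 695 − √(695² − 2 × 1100×10⁶/(0.85 × 26.3 × 430)) = 190.86 mm.
A_s = 0.85 f'_c a b / f_y = 0.85 × 26.3 × 190.86 × 430 / 420 = 4368.3 mm².

A_s ≈ 4370 mm²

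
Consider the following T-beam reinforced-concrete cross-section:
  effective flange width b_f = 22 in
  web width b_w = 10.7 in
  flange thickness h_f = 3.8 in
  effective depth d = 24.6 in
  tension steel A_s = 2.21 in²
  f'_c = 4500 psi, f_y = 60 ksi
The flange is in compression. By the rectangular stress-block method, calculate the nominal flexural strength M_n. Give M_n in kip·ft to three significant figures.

M_n ≈ 263 kip·ft

Tension: T = A_s f_y = 2.21 × 60 = 132.6 kips.
Try a within the flange: a = T/(0.85 f'_c b_f) = 132.6/(0.85 × 4.5 × 22) = 1.576 in.
Since a = 1.576 ≤ h_f = 3.8 in, the stress block lies entirely in the flange; analyse as a rectangular beam of width b_f.
M_n = T(d − a/2) = 132.6 × (24.6 − 0.788) = 3157.5 kip·in.
M_n = 3157.5/12 = 263.13 kip·ft.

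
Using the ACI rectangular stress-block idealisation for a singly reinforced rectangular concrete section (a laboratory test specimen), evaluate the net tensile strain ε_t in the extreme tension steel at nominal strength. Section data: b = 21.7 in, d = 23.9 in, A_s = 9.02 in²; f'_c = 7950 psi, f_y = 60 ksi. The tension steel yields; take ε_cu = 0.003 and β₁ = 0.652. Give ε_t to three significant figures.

ε_t ≈ 0.00967

a = A_s f_y/(0.85 f'_c b) = 3.691 in.
β₁ = 0.652, so c = a/β₁ = 3.691/0.652 = 5.661 in.
From the linear strain diagram with ε_cu = 0.003: ε_t = 0.003 (d − c)/c = 0.003 × (23.9 − 5.661)/5.661 = 0.00967.
Since ε_t ≥ 0.005, the section is tension-controlled.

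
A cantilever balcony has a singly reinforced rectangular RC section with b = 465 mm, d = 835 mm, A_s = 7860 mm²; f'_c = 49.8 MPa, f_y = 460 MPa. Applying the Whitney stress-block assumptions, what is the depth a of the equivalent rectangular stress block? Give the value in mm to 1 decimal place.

a ≈ 183.7 mm

T = A_s f_y = 7860 × 460 = 3615600 N = 3615.6 kN.
Setting C = 0.85 f'_c a b equal to T: a = 3615600/(0.85 × 49.8 × 465) = 183.7 mm.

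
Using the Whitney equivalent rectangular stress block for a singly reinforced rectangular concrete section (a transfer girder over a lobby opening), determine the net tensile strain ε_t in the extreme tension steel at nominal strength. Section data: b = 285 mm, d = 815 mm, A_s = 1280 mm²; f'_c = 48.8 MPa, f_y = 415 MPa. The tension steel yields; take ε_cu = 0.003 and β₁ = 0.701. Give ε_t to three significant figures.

ε_t ≈ 0.0351

a = A_s f_y/(0.85 f'_c b) = 44.93 mm.
β₁ = 0.701, so c = a/β₁ = 44.93/0.701 = 64.09 mm.
From the linear strain diagram with ε_cu = 0.003: ε_t = 0.003 (d − c)/c = 0.003 × (815 − 64.09)/64.09 = 0.0351.
Since ε_t ≥ 0.005, the section is tension-controlled.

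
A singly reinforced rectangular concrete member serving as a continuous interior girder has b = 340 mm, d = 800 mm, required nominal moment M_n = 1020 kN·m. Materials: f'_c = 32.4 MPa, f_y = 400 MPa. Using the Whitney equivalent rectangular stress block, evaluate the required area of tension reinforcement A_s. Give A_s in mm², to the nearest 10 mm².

A_s ≈ 3520 mm²

With M_n = 0.85 f'_c a b (d − a/2), solve the quadratic for a:
a = d − √(d² − 2M_n/(0.85 f'_c b)) = 800 − √(800² − 2 × 1020×10⁶/(0.85 × 32.4 × 340)) = 150.28 mm.
A_s = 0.85 f'_c a b / f_y = 0.85 × 32.4 × 150.28 × 340 / 400 = 3517.9 mm².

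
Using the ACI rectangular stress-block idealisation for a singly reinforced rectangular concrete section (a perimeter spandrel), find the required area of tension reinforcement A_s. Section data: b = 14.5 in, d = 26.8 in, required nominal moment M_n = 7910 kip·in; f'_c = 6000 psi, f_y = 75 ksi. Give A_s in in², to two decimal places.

A_s ≈ 4.28 in²

From M_n = 0.85 f'_c a b (d − a/2):
a = d − √(d² − 2M_n/(0.85 f'_c b)) = 26.8 − √(26.8² − 2 × 7910/(0.85 × 6 × 14.5)) = 4.343 in.
A_s = 0.85 f'_c a b / f_y = 0.85 × 6 × 4.343 × 14.5 / 75 = 4.282 in².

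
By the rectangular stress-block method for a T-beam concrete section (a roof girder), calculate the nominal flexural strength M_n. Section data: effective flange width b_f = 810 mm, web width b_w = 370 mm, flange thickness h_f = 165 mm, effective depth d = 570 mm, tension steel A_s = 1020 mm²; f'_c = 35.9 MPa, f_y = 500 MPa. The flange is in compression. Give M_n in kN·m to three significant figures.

M_n ≈ 285 kN·m

Tension: T = A_s f_y = 1020 × 500 = 510000 N.
Try a within the flange: a = T/(0.85 f'_c b_f) = 510000/(0.85 × 35.9 × 810) = 20.63 mm.
Since a = 20.63 ≤ h_f = 165 mm, the stress block lies entirely in the flange; analyse as a rectangular beam of width b_f.
M_n = T(d − a/2) = 510000 × (570 − 10.315) = 285.44 × 10⁶ N·mm.
M_n = 285.44 kN·m.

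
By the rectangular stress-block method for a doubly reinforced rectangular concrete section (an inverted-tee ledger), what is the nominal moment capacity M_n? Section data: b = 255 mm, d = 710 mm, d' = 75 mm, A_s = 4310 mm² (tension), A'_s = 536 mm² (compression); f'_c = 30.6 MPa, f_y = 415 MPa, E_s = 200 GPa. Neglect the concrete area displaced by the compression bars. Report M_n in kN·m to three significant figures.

Assume both tension and compression steel yield.
Net tension couple steel: A_s − A'_s = 3774 mm².
a = (A_s − A'_s) f_y / (0.85 f'_c b) = 1566210/(0.85 × 30.6 × 255) = 236.14 mm.
c = a/β₁ = 236.14/0.831 = 284.16 mm; ε'_s = 0.003(c − d')/c = 0.0022 ≥ f_y/E_s = 0.0021, so compression steel does yield.
M_n = (A_s − A'_s) f_y (d − a/2) + A'_s f_y (d − d') = [1566210 × (710 − 118.07) + 222440 × (710 − 75)] × 10⁻⁶ = 927.09 + 141.25 = 1068.34 kN·m.

M_n ≈ 1070 kN·m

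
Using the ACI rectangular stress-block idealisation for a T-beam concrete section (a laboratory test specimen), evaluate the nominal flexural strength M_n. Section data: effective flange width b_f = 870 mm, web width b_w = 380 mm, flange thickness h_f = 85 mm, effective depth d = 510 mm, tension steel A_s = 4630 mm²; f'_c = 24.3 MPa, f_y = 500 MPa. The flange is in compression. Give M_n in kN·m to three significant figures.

Tension: T = A_s f_y = 4630 × 500 = 2315000 N.
Try a within the flange: a = T/(0.85 f'_c b_f) = 2315000/(0.85 × 24.3 × 870) = 128.83 mm.
a = 128.83 > h_f = 85 mm: the block extends into the web. Split into flange-overhang and web parts.
C_f = 0.85 f'_c (b_f − b_w) h_f = 0.85 × 24.3 × (870 − 380) × 85 = 860281 N.
Remaining web compression depth: a_w = (T − C_f)/(0.85 f'_c b_w) = (2315000 − 860281)/(0.85 × 24.3 × 380) = 185.34 mm.
M_n = C_f(d − h_f/2) + (T − C_f)(d − a_w/2) = 860281 × (510 − 42.5) + 1454719 × (510 − 92.67) = 402.18 + 607.10 = 1009.28 × 10⁶ N·mm.
M_n = 1009.28 kN·m.

M_n ≈ 1010 kN·m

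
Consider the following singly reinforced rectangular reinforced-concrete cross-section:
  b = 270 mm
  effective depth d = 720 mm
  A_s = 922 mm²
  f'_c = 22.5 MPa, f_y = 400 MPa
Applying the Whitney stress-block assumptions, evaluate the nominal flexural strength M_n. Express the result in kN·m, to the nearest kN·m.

T = A_s f_y = 922 × 400 = 368800 N = 368.8 kN.
From C = T: a = T/(0.85 f'_c b) = 368800/(0.85 × 22.5 × 270) = 71.42 mm.
M_n = T(d − a/2) = 368.8 kN × (720 − 35.71) mm = 252.37 kN·m.

M_n ≈ 252 kN·m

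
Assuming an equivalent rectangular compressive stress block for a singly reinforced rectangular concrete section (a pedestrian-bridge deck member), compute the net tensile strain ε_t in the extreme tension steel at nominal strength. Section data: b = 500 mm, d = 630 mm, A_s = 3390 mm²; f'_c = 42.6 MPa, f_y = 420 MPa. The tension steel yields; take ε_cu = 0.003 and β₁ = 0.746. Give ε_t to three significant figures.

ε_t ≈ 0.0149

a = A_s f_y/(0.85 f'_c b) = 78.64 mm.
β₁ = 0.746, so c = a/β₁ = 78.64/0.746 = 105.42 mm.
From the linear strain diagram with ε_cu = 0.003: ε_t = 0.003 (d − c)/c = 0.003 × (630 − 105.42)/105.42 = 0.0149.
Since ε_t ≥ 0.005, the section is tension-controlled.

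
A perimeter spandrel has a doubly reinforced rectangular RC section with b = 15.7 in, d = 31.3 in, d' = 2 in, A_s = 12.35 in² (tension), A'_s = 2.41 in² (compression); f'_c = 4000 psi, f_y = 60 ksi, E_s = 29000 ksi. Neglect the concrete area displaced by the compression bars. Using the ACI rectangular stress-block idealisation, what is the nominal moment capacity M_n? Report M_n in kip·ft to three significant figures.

M_n ≈ 1630 kip·ft

Assume both steels yield.
a = (A_s − A'_s) f_y/(0.85 f'_c b) = (12.35 − 2.41) × 60/(0.85 × 4 × 15.7) = 11.173 in.
c = a/β₁ = 11.173/0.85 = 13.145 in; ε'_s = 0.003(c − d')/c = 0.0025 ≥ ε_y = 0.0021, so the compression steel yields.
M_n = (A_s − A'_s) f_y (d − a/2) + A'_s f_y (d − d') = 596.4 × (31.3 − 5.5865) + 144.6 × (31.3 − 2) = 15335.5 + 4236.8 = 19572.3 kip·in = 19572.3/12 = 1631.03 kip·ft.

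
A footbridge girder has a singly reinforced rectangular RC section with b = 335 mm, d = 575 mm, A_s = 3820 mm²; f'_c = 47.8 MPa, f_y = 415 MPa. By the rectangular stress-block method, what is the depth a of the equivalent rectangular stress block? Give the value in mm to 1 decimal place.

T = A_s f_y = 3820 × 415 = 1585300 N = 1585.3 kN.
Setting C = 0.85 f'_c a b equal to T: a = 1585300/(0.85 × 47.8 × 335) = 116.5 mm.

a ≈ 116.5 mm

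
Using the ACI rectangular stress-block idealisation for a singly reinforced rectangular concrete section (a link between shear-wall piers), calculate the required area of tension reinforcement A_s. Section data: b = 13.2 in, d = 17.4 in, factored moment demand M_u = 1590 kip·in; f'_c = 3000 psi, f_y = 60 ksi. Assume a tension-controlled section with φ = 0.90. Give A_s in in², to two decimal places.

A_s ≈ 1.87 in²

M_n = M_u/φ = 1590/0.90 = 1766.67 kip·in.
From M_n = 0.85 f'_c a b (d − a/2):
a = d − √(d² − 2M_n/(0.85 f'_c b)) = 17.4 − √(17.4² − 2 × 1766.67/(0.85 × 3 × 13.2)) = 3.336 in.
A_s = 0.85 f'_c a b / f_y = 0.85 × 3 × 3.336 × 13.2 / 60 = 1.871 in².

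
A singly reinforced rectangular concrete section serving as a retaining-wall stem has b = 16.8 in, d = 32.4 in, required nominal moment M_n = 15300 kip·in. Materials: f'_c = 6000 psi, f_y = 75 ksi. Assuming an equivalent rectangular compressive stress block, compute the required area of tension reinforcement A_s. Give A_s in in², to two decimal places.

A_s ≈ 6.95 in²

From M_n = 0.85 f'_c a b (d − a/2):
a = d − √(d² − 2M_n/(0.85 f'_c b)) = 32.4 − √(32.4² − 2 × 15300/(0.85 × 6 × 16.8)) = 6.082 in.
A_s = 0.85 f'_c a b / f_y = 0.85 × 6 × 6.082 × 16.8 / 75 = 6.948 in².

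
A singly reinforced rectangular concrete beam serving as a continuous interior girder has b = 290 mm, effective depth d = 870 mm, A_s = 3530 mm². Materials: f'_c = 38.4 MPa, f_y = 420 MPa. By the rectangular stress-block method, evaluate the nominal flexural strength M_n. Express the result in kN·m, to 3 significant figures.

M_n ≈ 1170 kN·m

T = A_s f_y = 3530 × 420 = 1482600 N = 1482.6 kN.
From C = T: a = T/(0.85 f'_c b) = 1482600/(0.85 × 38.4 × 290) = 156.63 mm.
M_n = T(d − a/2) = 1482.6 kN × (870 − 78.315) mm = 1173.75 kN·m.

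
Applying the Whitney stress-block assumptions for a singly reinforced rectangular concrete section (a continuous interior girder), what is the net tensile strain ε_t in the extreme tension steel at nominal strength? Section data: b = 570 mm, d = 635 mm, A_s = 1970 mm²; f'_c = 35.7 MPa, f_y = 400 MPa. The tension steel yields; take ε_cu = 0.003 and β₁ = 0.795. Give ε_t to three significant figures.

ε_t ≈ 0.0302

a = A_s f_y/(0.85 f'_c b) = 45.56 mm.
β₁ = 0.795, so c = a/β₁ = 45.56/0.795 = 57.31 mm.
From the linear strain diagram with ε_cu = 0.003: ε_t = 0.003 (d − c)/c = 0.003 × (635 − 57.31)/57.31 = 0.0302.
Since ε_t ≥ 0.005, the section is tension-controlled.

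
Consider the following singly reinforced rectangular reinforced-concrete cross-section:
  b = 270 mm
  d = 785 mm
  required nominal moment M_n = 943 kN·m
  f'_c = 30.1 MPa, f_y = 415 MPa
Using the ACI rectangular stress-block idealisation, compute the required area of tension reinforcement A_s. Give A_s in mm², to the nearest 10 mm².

A_s ≈ 3320 mm²

With M_n = 0.85 f'_c a b (d − a/2), solve the quadratic for a:
a = d − √(d² − 2M_n/(0.85 f'_c b)) = 785 − √(785² − 2 × 943×10⁶/(0.85 × 30.1 × 270)) = 199.16 mm.
A_s = 0.85 f'_c a b / f_y = 0.85 × 30.1 × 199.16 × 270 / 415 = 3315.2 mm².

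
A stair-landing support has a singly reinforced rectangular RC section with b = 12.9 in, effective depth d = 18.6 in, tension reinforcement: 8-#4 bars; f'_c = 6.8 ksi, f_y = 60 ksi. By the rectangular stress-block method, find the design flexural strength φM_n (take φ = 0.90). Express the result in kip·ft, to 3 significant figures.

φM_n ≈ 129 kip·ft

A_s = 8 × 0.2 = 1.6 in².
T = A_s f_y = 1.6 × 60 = 96 kips.
a = T/(0.85 f'_c b) = 96/(0.85 × 6.8 × 12.9) = 1.288 in.
M_n = T(d − a/2) = 96 × (18.6 − 0.644) = 1723.8 kip·in = 1723.8/12 = 143.65 kip·ft.
φM_n = 0.90 × 143.65 = 129.29 kip·ft.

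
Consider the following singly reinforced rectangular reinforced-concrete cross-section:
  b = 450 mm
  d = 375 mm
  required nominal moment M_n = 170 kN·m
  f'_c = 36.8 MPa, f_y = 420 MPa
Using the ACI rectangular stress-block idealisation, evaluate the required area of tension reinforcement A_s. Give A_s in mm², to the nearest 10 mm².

With M_n = 0.85 f'_c a b (d − a/2), solve the quadratic for a:
a = d − √(d² − 2M_n/(0.85 f'_c b)) = 375 − √(375² − 2 × 170×10⁶/(0.85 × 36.8 × 450)) = 33.72 mm.
A_s = 0.85 f'_c a b / f_y = 0.85 × 36.8 × 33.72 × 450 / 420 = 1130.1 mm².

A_s ≈ 1130 mm²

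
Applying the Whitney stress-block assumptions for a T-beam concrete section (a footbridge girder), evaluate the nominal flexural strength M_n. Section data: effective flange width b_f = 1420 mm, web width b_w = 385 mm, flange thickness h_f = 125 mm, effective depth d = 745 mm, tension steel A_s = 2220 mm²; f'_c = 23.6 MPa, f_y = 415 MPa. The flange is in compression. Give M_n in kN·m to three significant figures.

M_n ≈ 671 kN·m

Tension: T = A_s f_y = 2220 × 415 = 921300 N.
Try a within the flange: a = T/(0.85 f'_c b_f) = 921300/(0.85 × 23.6 × 1420) = 32.34 mm.
Since a = 32.34 ≤ h_f = 125 mm, the stress block lies entirely in the flange; analyse as a rectangular beam of width b_f.
M_n = T(d − a/2) = 921300 × (745 − 16.17) = 671.47 × 10⁶ N·mm.
M_n = 671.47 kN·m.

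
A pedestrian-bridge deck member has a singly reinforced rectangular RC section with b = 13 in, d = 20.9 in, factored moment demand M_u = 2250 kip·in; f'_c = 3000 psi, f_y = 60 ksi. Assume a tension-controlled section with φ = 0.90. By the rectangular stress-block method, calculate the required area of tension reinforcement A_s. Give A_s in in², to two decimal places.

M_n = M_u/φ = 2250/0.90 = 2500 kip·in.
From M_n = 0.85 f'_c a b (d − a/2):
a = d − √(d² − 2M_n/(0.85 f'_c b)) = 20.9 − √(20.9² − 2 × 2500/(0.85 × 3 × 13)) = 3.989 in.
A_s = 0.85 f'_c a b / f_y = 0.85 × 3 × 3.989 × 13 / 60 = 2.204 in².

A_s ≈ 2.20 in²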